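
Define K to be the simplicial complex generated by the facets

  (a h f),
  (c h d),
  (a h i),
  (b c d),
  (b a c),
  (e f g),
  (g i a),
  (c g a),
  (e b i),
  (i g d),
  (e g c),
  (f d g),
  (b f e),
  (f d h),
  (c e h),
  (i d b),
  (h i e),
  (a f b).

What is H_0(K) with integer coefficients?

Take the total order a < b < c < d < e < f < g < h < i on the vertex set. Then K (dimension 2) consists of the simplices:

  0-simplices (9): a, b, c, d, e, f, g, h, i
  1-simplices (27): ab, ac, af, ag, ah, ai, bc, bd, be, bf, bi, cd, ce, cg, ch, df, dg, dh, di, ef, eg, eh, ei, fg, fh, gi, hi
  2-simplices (18): abc, abf, acg, afh, agi, ahi, bcd, bdi, bef, bei, cdh, ceg, ceh, dfg, dfh, dgi, efg, ehi

so the chain groups are C_0 ≅ Z^9, C_1 ≅ Z^27, C_2 ≅ Z^18.

Boundary ∂_1: C_1 → C_0 is given by ∂[p,q] = [q] − [p].
The resulting 9×27 matrix has rank 8, and its Smith normal form has invariant factors (1,1,1,1,1,1,1,1).

The boundary map ∂_2: C_2 → C_1 maps a triangle to the signed sum of its edges. For instance
  ∂bdi = di − bi + bd,
  ∂dgi = gi − di + dg.
As a 27×18 matrix over Z this has rank 17, with invariant factors (1,1,1,1,1,1,1,1,1,1,1,1,1,1,1,1,1).

Computing H_k = (kernel of ∂_k) / (image of ∂_{k+1}):

  H_0: rank C_0 − rank ∂_1 = 9 − 8 = 1, and the invariant factors of ∂_1 are all 1, so H_0 = Z.

(K is a triangulation of the torus T^2.)

H_0 = Z.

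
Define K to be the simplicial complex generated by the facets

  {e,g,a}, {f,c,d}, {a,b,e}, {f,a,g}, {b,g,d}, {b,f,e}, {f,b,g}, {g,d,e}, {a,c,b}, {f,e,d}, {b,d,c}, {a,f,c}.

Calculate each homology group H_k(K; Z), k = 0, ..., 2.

Fix the vertex order a < b < c < d < e < f < g and write every simplex with vertices in increasing order. Then dim K = 2 and the simplices of K are:

  0-simplices (7): a, b, c, d, e, f, g
  1-simplices (18): ab, ac, ae, af, ag, bc, bd, be, bf, bg, cd, cf, de, df, dg, ef, eg, fg
  2-simplices (12): abc, abe, acf, aeg, afg, bcd, bdg, bef, bfg, cdf, def, deg

Hence C_0 ≅ Z^7, C_1 ≅ Z^18, C_2 ≅ Z^12.

Boundary ∂_1: C_1 → C_0 sends each edge [p,q] (with p < q) to q − p.
This gives a 7×18 integer matrix of rank 6; reducing to Smith normal form yields diagonal entries (1,1,1,1,1,1).

∂_2: C_2 → C_1 acts by ∂[p,q,r] = [q,r] − [p,r] + [p,q]. For instance
  ∂bcd = cd − bd + bc,
  ∂acf = cf − af + ac.
The 18×12 boundary matrix has rank 12 and Smith normal form diag(1,1,1,1,1,1,1,1,1,1,1,2).

From H_k ≅ ker(∂_k) / im(∂_{k+1}) we obtain:

  H_0: rank C_0 − rank ∂_1 = 7 − 6 = 1, and the invariant factors of ∂_1 are all 1, so H_0 ≅ Z.
  H_1: rank ker ∂_1 − rank ∂_2 = (18 − 6) − 12 = 0, and ∂_2 has invariant factor 2 > 1, so H_1 ≅ Z_2.
  H_2: rank ker ∂_2 − rank ∂_3 = (12 − 12) − 0 = 0, and there is no ∂_3, so H_2 ≅ 0.

(K is a triangulation of the real projective plane RP^2.)

H_0 = Z,  H_1 = Z_2,  H_2 = 0.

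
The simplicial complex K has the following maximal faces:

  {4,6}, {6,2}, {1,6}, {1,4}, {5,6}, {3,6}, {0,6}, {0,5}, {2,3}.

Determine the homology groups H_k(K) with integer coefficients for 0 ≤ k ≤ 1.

H_0 = Z,  H_1 = Z^3.

Fix the vertex order 0 < 1 < 2 < 3 < 4 < 5 < 6 and write every simplex with vertices in increasing order. Then dim K = 1 and the simplices of K are:

  0-simplices (7): [0], [1], [2], [3], [4], [5], [6]
  1-simplices (9): [0,5], [0,6], [1,4], [1,6], [2,3], [2,6], [3,6], [4,6], [5,6]

giving chain groups C_0 ≅ Z^7, C_1 ≅ Z^9.

∂_1: C_1 → C_0 sends each edge [p,q] (with p < q) to q − p.
The resulting 7×9 matrix has rank 6, and its Smith normal form has invariant factors (1,1,1,1,1,1).

Now H_k = ker ∂_k / im ∂_{k+1}, so:

  H_0: rank C_0 − rank ∂_1 = 7 − 6 = 1, and the invariant factors of ∂_1 are all 1, so H_0 ≅ Z.
  H_1: rank ker ∂_1 − rank ∂_2 = (9 − 6) − 0 = 3, and there is no ∂_2, so H_1 ≅ Z^3.

As a check, the Euler characteristic is 7 − 9 = -2, which agrees with 1 − 3 = -2.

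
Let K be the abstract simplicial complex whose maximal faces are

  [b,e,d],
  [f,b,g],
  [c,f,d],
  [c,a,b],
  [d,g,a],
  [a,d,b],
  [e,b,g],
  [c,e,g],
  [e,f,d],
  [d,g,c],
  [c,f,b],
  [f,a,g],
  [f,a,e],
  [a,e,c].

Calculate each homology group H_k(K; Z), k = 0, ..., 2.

H_0 = Z,  H_1 = Z^2,  H_2 = Z.

We work with the vertex ordering a < b < c < d < e < f < g. The simplices of K, each written with vertices in increasing order, are:

  0-simplices (7): a, b, c, d, e, f, g
  1-simplices (21): ab, ac, ad, ae, af, ag, bc, bd, be, bf, bg, cd, ce, cf, cg, de, df, dg, ef, eg, fg
  2-simplices (14): abc, abd, ace, adg, aef, afg, bcf, bde, beg, bfg, cdf, cdg, ceg, def

giving chain groups C_0 ≅ Z^7, C_1 ≅ Z^21, C_2 ≅ Z^14.

The boundary map ∂_1: C_1 → C_0 is given by ∂[p,q] = [q] − [p].
The 7×21 boundary matrix has rank 6 and Smith normal form diag(1,1,1,1,1,1).

∂_2: C_2 → C_1 maps a triangle to the signed sum of its edges. For instance
  ∂bfg = fg − bg + bf,
  ∂bde = de − be + bd.
The 21×14 boundary matrix has rank 13 and Smith normal form diag(1,1,1,1,1,1,1,1,1,1,1,1,1).

Computing H_k = (kernel of ∂_k) / (image of ∂_{k+1}):

  H_0: rank C_0 − rank ∂_1 = 7 − 6 = 1, and the invariant factors of ∂_1 are all 1, so H_0 ≅ Z.
  H_1: rank ker ∂_1 − rank ∂_2 = (21 − 6) − 13 = 2, and the invariant factors of ∂_2 are all 1, so H_1 ≅ Z^2.
  H_2: rank ker ∂_2 − rank ∂_3 = (14 − 13) − 0 = 1, and there is no ∂_3, so H_2 ≅ Z.

As a check, the Euler characteristic is 7 − 21 + 14 = 0, which agrees with 1 − 2 + 1 = 0.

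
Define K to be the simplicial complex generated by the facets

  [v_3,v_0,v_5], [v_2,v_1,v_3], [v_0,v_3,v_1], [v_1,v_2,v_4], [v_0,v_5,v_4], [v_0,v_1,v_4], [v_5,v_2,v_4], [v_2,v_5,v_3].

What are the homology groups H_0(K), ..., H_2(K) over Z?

Take the total order v_0 < v_1 < v_2 < v_3 < v_4 < v_5 on the vertex set. Then K (dimension 2) consists of the simplices:

  0-simplices (6): [v_0], [v_1], [v_2], [v_3], [v_4], [v_5]
  1-simplices (12): [v_0,v_1], [v_0,v_3], [v_0,v_4], [v_0,v_5], [v_1,v_2], [v_1,v_3], [v_1,v_4], [v_2,v_3], [v_2,v_4], [v_2,v_5], [v_3,v_5], [v_4,v_5]
  2-simplices (8): [v_0,v_1,v_3], [v_0,v_1,v_4], [v_0,v_3,v_5], [v_0,v_4,v_5], [v_1,v_2,v_3], [v_1,v_2,v_4], [v_2,v_3,v_5], [v_2,v_4,v_5]

giving chain groups C_0 ≅ Z^6, C_1 ≅ Z^12, C_2 ≅ Z^8.

∂_1: C_1 → C_0 is given by ∂[p,q] = [q] − [p].
This gives a 6×12 integer matrix of rank 5; reducing to Smith normal form yields diagonal entries (1,1,1,1,1).

The boundary map ∂_2: C_2 → C_1 acts by ∂[p,q,r] = [q,r] − [p,r] + [p,q]. For instance
  ∂[v_0,v_3,v_5] = [v_3,v_5] − [v_0,v_5] + [v_0,v_3],
  ∂[v_1,v_2,v_4] = [v_2,v_4] − [v_1,v_4] + [v_1,v_2].
As a 12×8 matrix over Z this has rank 7, with invariant factors (1,1,1,1,1,1,1).

From H_k ≅ ker(∂_k) / im(∂_{k+1}) we obtain:

  H_0: rank C_0 − rank ∂_1 = 6 − 5 = 1, and the invariant factors of ∂_1 are all 1, so H_0 = Z.
  H_1: rank ker ∂_1 − rank ∂_2 = (12 − 5) − 7 = 0, and the invariant factors of ∂_2 are all 1, so H_1 = 0.
  H_2: rank ker ∂_2 − rank ∂_3 = (8 − 7) − 0 = 1, and there is no ∂_3, so H_2 = Z.

(K is a triangulation of the 2-sphere S^2.)

H_0 ≅ Z,  H_1 = 0,  H_2 ≅ Z.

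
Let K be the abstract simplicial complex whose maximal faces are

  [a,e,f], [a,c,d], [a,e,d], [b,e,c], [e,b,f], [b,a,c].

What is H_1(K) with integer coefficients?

H_1 ≅ Z.

Order the vertices as a < b < c < d < e < f. Listing each simplex with vertices in this order, K has dimension 2 with simplices:

  0-simplices (6): a, b, c, d, e, f
  1-simplices (12): ab, ac, ad, ae, af, bc, be, bf, cd, ce, de, ef
  2-simplices (6): abc, acd, ade, aef, bce, bef

giving chain groups C_0 ≅ Z^6, C_1 ≅ Z^12, C_2 ≅ Z^6.

The boundary map ∂_1: C_1 → C_0 maps an edge to its endpoints' difference, ∂[p,q] = q − p.
As a 6×12 matrix over Z this has rank 5, with invariant factors (1,1,1,1,1).

Boundary ∂_2: C_2 → C_1 maps a triangle to the signed sum of its edges. For instance
  ∂bef = ef − bf + be,
  ∂aef = ef − af + ae.
As a 12×6 matrix over Z this has rank 6, with invariant factors (1,1,1,1,1,1).

From H_k ≅ ker(∂_k) / im(∂_{k+1}) we obtain:

  H_1: rank ker ∂_1 − rank ∂_2 = (12 − 5) − 6 = 1, and the invariant factors of ∂_2 are all 1, so H_1 ≅ Z.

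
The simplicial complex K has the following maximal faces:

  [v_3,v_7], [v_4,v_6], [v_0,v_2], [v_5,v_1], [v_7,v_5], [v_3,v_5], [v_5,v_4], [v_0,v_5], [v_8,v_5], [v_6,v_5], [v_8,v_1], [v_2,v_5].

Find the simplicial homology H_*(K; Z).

H_0 = Z,  H_1 = Z^4.

Take the total order v_0 < v_1 < v_2 < v_3 < v_4 < v_5 < v_6 < v_7 < v_8 on the vertex set. Then K (dimension 1) consists of the simplices:

  0-simplices (9): [v_0], [v_1], [v_2], [v_3], [v_4], [v_5], [v_6], [v_7], [v_8]
  1-simplices (12): [v_0,v_2], [v_0,v_5], [v_1,v_5], [v_1,v_8], [v_2,v_5], [v_3,v_5], [v_3,v_7], [v_4,v_5], [v_4,v_6], [v_5,v_6], [v_5,v_7], [v_5,v_8]

Hence C_0 ≅ Z^9, C_1 ≅ Z^12.

The boundary map ∂_1: C_1 → C_0 is given by ∂[p,q] = [q] − [p]. For instance
  ∂[v_4,v_5] = [v_5] − [v_4].
As a 9×12 matrix over Z this has rank 8, with invariant factors (1,1,1,1,1,1,1,1).

From H_k ≅ ker(∂_k) / im(∂_{k+1}) we obtain:

  H_0: rank C_0 − rank ∂_1 = 9 − 8 = 1, and the invariant factors of ∂_1 are all 1, so H_0 ≅ Z.
  H_1: rank ker ∂_1 − rank ∂_2 = (12 − 8) − 0 = 4, and there is no ∂_2, so H_1 ≅ Z^4.

As a check, the Euler characteristic is 9 − 12 = -3, which agrees with 1 − 4 = -3.
(K is a triangulation of a wedge of 4 circles.)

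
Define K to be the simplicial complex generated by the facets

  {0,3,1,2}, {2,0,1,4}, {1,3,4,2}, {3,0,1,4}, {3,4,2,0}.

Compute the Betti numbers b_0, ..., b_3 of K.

K has 5 vertices, 10 edges, 10 triangles, 5 3-simplices.
rank ∂_0 = 0, rank ∂_1 = 4 ⇒ b_0 = 5 − 0 − 4 = 1; all invariant factors of ∂_1 are 1 so no torsion. So H_0 = Z.
rank ∂_1 = 4, rank ∂_2 = 6 ⇒ b_1 = 10 − 4 − 6 = 0; all invariant factors of ∂_2 are 1 so no torsion. So H_1 = 0.
rank ∂_2 = 6, rank ∂_3 = 4 ⇒ b_2 = 10 − 6 − 4 = 0; all invariant factors of ∂_3 are 1 so no torsion. So H_2 = 0.
rank ∂_3 = 4, rank ∂_4 = 0 ⇒ b_3 = 5 − 4 − 0 = 1. So H_3 = Z.

b_0 = 1, b_1 = 0, b_2 = 0, b_3 = 1.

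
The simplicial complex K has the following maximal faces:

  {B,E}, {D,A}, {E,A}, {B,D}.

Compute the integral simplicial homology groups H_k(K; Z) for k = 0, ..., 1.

H_0 = Z,  H_1 = Z.

We work with the vertex ordering A < B < D < E. The simplices of K, each written with vertices in increasing order, are:

  0-simplices (4): A, B, D, E
  1-simplices (4): AD, AE, BD, BE

Hence C_0 ≅ Z^4, C_1 ≅ Z^4.

Boundary ∂_1: C_1 → C_0 sends each edge [p,q] (with p < q) to q − p. For instance
  ∂AD = D − A.
The 4×4 boundary matrix has rank 3 and Smith normal form diag(1,1,1).

Now H_k = ker ∂_k / im ∂_{k+1}, so:

  H_0: rank C_0 − rank ∂_1 = 4 − 3 = 1, and the invariant factors of ∂_1 are all 1, so H_0 ≅ Z.
  H_1: rank ker ∂_1 − rank ∂_2 = (4 − 3) − 0 = 1, and there is no ∂_2, so H_1 ≅ Z.

(K is a triangulation of the circle S^1.)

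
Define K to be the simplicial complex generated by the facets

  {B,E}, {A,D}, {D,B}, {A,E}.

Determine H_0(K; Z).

H_0 = Z.

We work with the vertex ordering A < B < D < E. The simplices of K, each written with vertices in increasing order, are:

  0-simplices (4): A, B, D, E
  1-simplices (4): AD, AE, BD, BE

Hence C_0 ≅ Z^4, C_1 ≅ Z^4.

The boundary map ∂_1: C_1 → C_0 is given by ∂[p,q] = [q] − [p]. For instance
  ∂BD = D − B.
The 4×4 boundary matrix has rank 3 and Smith normal form diag(1,1,1).

Computing H_k = (kernel of ∂_k) / (image of ∂_{k+1}):

  H_0: rank C_0 − rank ∂_1 = 4 − 3 = 1, and the invariant factors of ∂_1 are all 1, so H_0 = Z.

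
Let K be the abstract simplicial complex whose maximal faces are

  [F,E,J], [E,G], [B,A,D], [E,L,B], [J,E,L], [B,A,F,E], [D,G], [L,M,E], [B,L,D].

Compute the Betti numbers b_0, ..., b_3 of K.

Order the vertices as A < B < D < E < F < G < J < L < M. Listing each simplex with vertices in this order, K has dimension 3 with simplices:

  0-simplices (9): A, B, D, E, F, G, J, L, M
  1-simplices (18): AB, AD, AE, AF, BD, BE, BF, BL, DG, DL, EF, EG, EJ, EL, EM, FJ, JL, LM
  2-simplices (10): ABD, ABE, ABF, AEF, BDL, BEF, BEL, EFJ, EJL, ELM
  3-simplices (1): ABEF

Hence C_0 ≅ Z^9, C_1 ≅ Z^18, C_2 ≅ Z^10, C_3 ≅ Z^1.

Boundary ∂_1: C_1 → C_0 is given by ∂[p,q] = [q] − [p]. For instance
  ∂BD = D − B.
This gives a 9×18 integer matrix of rank 8; reducing to Smith normal form yields diagonal entries (1,1,1,1,1,1,1,1).

∂_2: C_2 → C_1 acts by ∂[p,q,r] = [q,r] − [p,r] + [p,q]. For instance
  ∂EFJ = FJ − EJ + EF,
  ∂ELM = LM − EM + EL.
This gives a 18×10 integer matrix of rank 9; reducing to Smith normal form yields diagonal entries (1,1,1,1,1,1,1,1,1).

∂_3: C_3 → C_2 sends each 3-simplex σ to the alternating sum Σ_i (−1)^i (σ with its i-th vertex removed). For instance
  ∂ABEF = BEF − AEF + ABF − ABE.
This gives a 10×1 integer matrix of rank 1; reducing to Smith normal form yields diagonal entries (1).

Now H_k = ker ∂_k / im ∂_{k+1}, so:

  H_0: rank C_0 − rank ∂_1 = 9 − 8 = 1, and the invariant factors of ∂_1 are all 1, so H_0 = Z.
  H_1: rank ker ∂_1 − rank ∂_2 = (18 − 8) − 9 = 1, and the invariant factors of ∂_2 are all 1, so H_1 = Z.
  H_2: rank ker ∂_2 − rank ∂_3 = (10 − 9) − 1 = 0, and the invariant factors of ∂_3 are all 1, so H_2 = 0.
  H_3: rank ker ∂_3 − rank ∂_4 = (1 − 1) − 0 = 0, and there is no ∂_4, so H_3 = 0.

Hence the Betti numbers are b_0 = 1, b_1 = 1, b_2 = 0, b_3 = 0.

b_0 = 1, b_1 = 1, b_2 = 0, b_3 = 0.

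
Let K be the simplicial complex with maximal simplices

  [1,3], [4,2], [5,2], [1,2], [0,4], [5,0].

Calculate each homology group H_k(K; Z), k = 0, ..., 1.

H_0 ≅ Z,  H_1 ≅ Z.

Fix the vertex order 0 < 1 < 2 < 3 < 4 < 5 and write every simplex with vertices in increasing order. Then dim K = 1 and the simplices of K are:

  0-simplices (6): [0], [1], [2], [3], [4], [5]
  1-simplices (6): [0,4], [0,5], [1,2], [1,3], [2,4], [2,5]

giving chain groups C_0 ≅ Z^6, C_1 ≅ Z^6.

Boundary ∂_1: C_1 → C_0 is given by ∂[p,q] = [q] − [p].
As a 6×6 matrix over Z this has rank 5, with invariant factors (1,1,1,1,1).

From H_k ≅ ker(∂_k) / im(∂_{k+1}) we obtain:

  H_0: rank C_0 − rank ∂_1 = 6 − 5 = 1, and the invariant factors of ∂_1 are all 1, so H_0 ≅ Z.
  H_1: rank ker ∂_1 − rank ∂_2 = (6 − 5) − 0 = 1, and there is no ∂_2, so H_1 ≅ Z.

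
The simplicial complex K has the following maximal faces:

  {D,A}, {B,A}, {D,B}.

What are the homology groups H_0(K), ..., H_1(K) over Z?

Fix the vertex order A < B < D and write every simplex with vertices in increasing order. Then dim K = 1 and the simplices of K are:

  0-simplices (3): A, B, D
  1-simplices (3): AB, AD, BD

Hence C_0 ≅ Z^3, C_1 ≅ Z^3.

Boundary ∂_1: C_1 → C_0 maps an edge to its endpoints' difference, ∂[p,q] = q − p. For instance
  ∂AB = B − A.
The resulting 3×3 matrix has rank 2, and its Smith normal form has invariant factors (1,1).

From H_k ≅ ker(∂_k) / im(∂_{k+1}) we obtain:

  H_0: rank C_0 − rank ∂_1 = 3 − 2 = 1, and the invariant factors of ∂_1 are all 1, so H_0 = Z.
  H_1: rank ker ∂_1 − rank ∂_2 = (3 − 2) − 0 = 1, and there is no ∂_2, so H_1 = Z.

H_0 ≅ Z,  H_1 ≅ Z.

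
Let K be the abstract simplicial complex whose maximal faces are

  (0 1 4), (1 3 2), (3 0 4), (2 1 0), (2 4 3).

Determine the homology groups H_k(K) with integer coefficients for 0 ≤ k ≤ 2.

H_0 ≅ Z,  H_1 ≅ Z,  H_2 = 0.

We work with the vertex ordering 0 < 1 < 2 < 3 < 4. The simplices of K, each written with vertices in increasing order, are:

  0-simplices (5): [0], [1], [2], [3], [4]
  1-simplices (10): [0,1], [0,2], [0,3], [0,4], [1,2], [1,3], [1,4], [2,3], [2,4], [3,4]
  2-simplices (5): [0,1,2], [0,1,4], [0,3,4], [1,2,3], [2,3,4]

Hence C_0 ≅ Z^5, C_1 ≅ Z^10, C_2 ≅ Z^5.

The boundary map ∂_1: C_1 → C_0 maps an edge to its endpoints' difference, ∂[p,q] = q − p. For instance
  ∂[1,3] = [3] − [1].
The 5×10 boundary matrix has rank 4 and Smith normal form diag(1,1,1,1).

The boundary map ∂_2: C_2 → C_1 sends each 2-simplex [p,q,r] to [q,r] − [p,r] + [p,q]. For instance
  ∂[2,3,4] = [3,4] − [2,4] + [2,3],
  ∂[0,1,4] = [1,4] − [0,4] + [0,1].
As a 10×5 matrix over Z this has rank 5, with invariant factors (1,1,1,1,1).

From H_k ≅ ker(∂_k) / im(∂_{k+1}) we obtain:

  H_0: rank C_0 − rank ∂_1 = 5 − 4 = 1, and the invariant factors of ∂_1 are all 1, so H_0 ≅ Z.
  H_1: rank ker ∂_1 − rank ∂_2 = (10 − 4) − 5 = 1, and the invariant factors of ∂_2 are all 1, so H_1 ≅ Z.
  H_2: rank ker ∂_2 − rank ∂_3 = (5 − 5) − 0 = 0, and there is no ∂_3, so H_2 ≅ 0.

As a check, the Euler characteristic is 5 − 10 + 5 = 0, which agrees with 1 − 1 + 0 = 0.
(K is a triangulation of the Möbius band.)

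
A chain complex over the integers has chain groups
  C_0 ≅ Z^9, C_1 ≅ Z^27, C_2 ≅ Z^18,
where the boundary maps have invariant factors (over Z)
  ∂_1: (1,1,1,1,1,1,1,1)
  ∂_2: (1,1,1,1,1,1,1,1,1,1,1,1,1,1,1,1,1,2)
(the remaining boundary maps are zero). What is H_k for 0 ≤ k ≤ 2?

H_0 ≅ Z,  H_1 ≅ Z ⊕ Z/2,  H_2 = 0.

H_0: b_0 = 9 − 0 − 8 = 1; torsion from ∂_1 factors > 1: none. So H_0 ≅ Z.
H_1: b_1 = 27 − 8 − 18 = 1; torsion from ∂_2 factors > 1: [2]. So H_1 ≅ Z ⊕ Z/2.
H_2: b_2 = 18 − 18 − 0 = 0; torsion from ∂_3 factors > 1: none. So H_2 ≅ 0.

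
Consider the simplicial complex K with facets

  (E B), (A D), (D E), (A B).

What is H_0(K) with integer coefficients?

We work with the vertex ordering A < B < D < E. The simplices of K, each written with vertices in increasing order, are:

  0-simplices (4): A, B, D, E
  1-simplices (4): AB, AD, BE, DE

Hence C_0 ≅ Z^4, C_1 ≅ Z^4.

∂_1: C_1 → C_0 is given by ∂[p,q] = [q] − [p]. For instance
  ∂DE = E − D.
This gives a 4×4 integer matrix of rank 3; reducing to Smith normal form yields diagonal entries (1,1,1).

From H_k ≅ ker(∂_k) / im(∂_{k+1}) we obtain:

  H_0: rank C_0 − rank ∂_1 = 4 − 3 = 1, and the invariant factors of ∂_1 are all 1, so H_0 = Z.

H_0 ≅ Z.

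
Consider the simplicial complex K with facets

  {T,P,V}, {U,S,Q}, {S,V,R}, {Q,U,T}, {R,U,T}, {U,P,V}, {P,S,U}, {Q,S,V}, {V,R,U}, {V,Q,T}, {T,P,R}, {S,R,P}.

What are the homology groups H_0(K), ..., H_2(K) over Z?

Take the total order P < Q < R < S < T < U < V on the vertex set. Then K (dimension 2) consists of the simplices:

  0-simplices (7): P, Q, R, S, T, U, V
  1-simplices (18): PR, PS, PT, PU, PV, QS, QT, QU, QV, RS, RT, RU, RV, SU, SV, TU, TV, UV
  2-simplices (12): PRS, PRT, PSU, PTV, PUV, QSU, QSV, QTU, QTV, RSV, RTU, RUV

so the chain groups are C_0 ≅ Z^7, C_1 ≅ Z^18, C_2 ≅ Z^12.

The boundary map ∂_1: C_1 → C_0 maps an edge to its endpoints' difference, ∂[p,q] = q − p.
As a 7×18 matrix over Z this has rank 6, with invariant factors (1,1,1,1,1,1).

Boundary ∂_2: C_2 → C_1 maps a triangle to the signed sum of its edges. For instance
  ∂RUV = UV − RV + RU,
  ∂PRS = RS − PS + PR.
The 18×12 boundary matrix has rank 12 and Smith normal form diag(1,1,1,1,1,1,1,1,1,1,1,2).

From H_k ≅ ker(∂_k) / im(∂_{k+1}) we obtain:

  H_0: rank C_0 − rank ∂_1 = 7 − 6 = 1, and the invariant factors of ∂_1 are all 1, so H_0 = Z.
  H_1: rank ker ∂_1 − rank ∂_2 = (18 − 6) − 12 = 0, and ∂_2 has invariant factor 2 > 1, so H_1 = Z/2Z.
  H_2: rank ker ∂_2 − rank ∂_3 = (12 − 12) − 0 = 0, and there is no ∂_3, so H_2 = 0.

H_0 = Z,  H_1 = Z/2Z,  H_2 = 0.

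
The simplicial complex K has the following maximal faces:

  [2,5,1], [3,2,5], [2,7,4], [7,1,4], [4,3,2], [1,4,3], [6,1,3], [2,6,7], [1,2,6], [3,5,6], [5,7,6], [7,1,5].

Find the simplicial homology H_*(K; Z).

Fix the vertex order 1 < 2 < 3 < 4 < 5 < 6 < 7 and write every simplex with vertices in increasing order. Then dim K = 2 and the simplices of K are:

  0-simplices (7): [1], [2], [3], [4], [5], [6], [7]
  1-simplices (18): [1,2], [1,3], [1,4], [1,5], [1,6], [1,7], [2,3], [2,4], [2,5], [2,6], [2,7], [3,4], [3,5], [3,6], [4,7], [5,6], [5,7], [6,7]
  2-simplices (12): [1,2,5], [1,2,6], [1,3,4], [1,3,6], [1,4,7], [1,5,7], [2,3,4], [2,3,5], [2,4,7], [2,6,7], [3,5,6], [5,6,7]

Hence C_0 ≅ Z^7, C_1 ≅ Z^18, C_2 ≅ Z^12.

∂_1: C_1 → C_0 sends each edge [p,q] (with p < q) to q − p. For instance
  ∂[1,3] = [3] − [1].
The resulting 7×18 matrix has rank 6, and its Smith normal form has invariant factors (1,1,1,1,1,1).

The boundary map ∂_2: C_2 → C_1 maps a triangle to the signed sum of its edges. For instance
  ∂[2,3,5] = [3,5] − [2,5] + [2,3],
  ∂[5,6,7] = [6,7] − [5,7] + [5,6].
The 18×12 boundary matrix has rank 12 and Smith normal form diag(1,1,1,1,1,1,1,1,1,1,1,2).

Reading off H_k = ker ∂_k / im ∂_{k+1}:

  H_0: rank C_0 − rank ∂_1 = 7 − 6 = 1, and the invariant factors of ∂_1 are all 1, so H_0 = Z.
  H_1: rank ker ∂_1 − rank ∂_2 = (18 − 6) − 12 = 0, and ∂_2 has invariant factor 2 > 1, so H_1 = Z/2.
  H_2: rank ker ∂_2 − rank ∂_3 = (12 − 12) − 0 = 0, and there is no ∂_3, so H_2 = 0.

H_0 ≅ Z,  H_1 ≅ Z/2,  H_2 = 0.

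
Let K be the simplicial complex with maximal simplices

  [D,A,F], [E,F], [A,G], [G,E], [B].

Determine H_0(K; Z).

H_0 = Z^2.

Order the vertices as A < B < D < E < F < G. Listing each simplex with vertices in this order, K has dimension 2 with simplices:

  0-simplices (6): A, B, D, E, F, G
  1-simplices (6): AD, AF, AG, DF, EF, EG
  2-simplices (1): ADF

Hence C_0 ≅ Z^6, C_1 ≅ Z^6, C_2 ≅ Z^1.

∂_1: C_1 → C_0 is given by ∂[p,q] = [q] − [p]. For instance
  ∂AG = G − A.
The resulting 6×6 matrix has rank 4, and its Smith normal form has invariant factors (1,1,1,1).

Boundary ∂_2: C_2 → C_1 acts by ∂[p,q,r] = [q,r] − [p,r] + [p,q]. For instance
  ∂ADF = DF − AF + AD.
The 6×1 boundary matrix has rank 1 and Smith normal form diag(1).

From H_k ≅ ker(∂_k) / im(∂_{k+1}) we obtain:

  H_0: rank C_0 − rank ∂_1 = 6 − 4 = 2, and the invariant factors of ∂_1 are all 1, so H_0 ≅ Z^2.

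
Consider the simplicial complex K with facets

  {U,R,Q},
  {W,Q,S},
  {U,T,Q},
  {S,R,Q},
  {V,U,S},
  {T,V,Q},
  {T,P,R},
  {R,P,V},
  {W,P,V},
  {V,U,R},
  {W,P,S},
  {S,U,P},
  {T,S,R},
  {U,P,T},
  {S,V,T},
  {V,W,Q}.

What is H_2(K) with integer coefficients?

Fix the vertex order P < Q < R < S < T < U < V < W and write every simplex with vertices in increasing order. Then dim K = 2 and the simplices of K are:

  0-simplices (8): P, Q, R, S, T, U, V, W
  1-simplices (24): PR, PS, PT, PU, PV, PW, QR, QS, QT, QU, QV, QW, RS, RT, RU, RV, ST, SU, SV, SW, TU, TV, UV, VW
  2-simplices (16): PRT, PRV, PSU, PSW, PTU, PVW, QRS, QRU, QSW, QTU, QTV, QVW, RST, RUV, STV, SUV

so the chain groups are C_0 ≅ Z^8, C_1 ≅ Z^24, C_2 ≅ Z^16.

∂_1: C_1 → C_0 maps an edge to its endpoints' difference, ∂[p,q] = q − p. For instance
  ∂SU = U − S.
This gives a 8×24 integer matrix of rank 7; reducing to Smith normal form yields diagonal entries (1,1,1,1,1,1,1).

The boundary map ∂_2: C_2 → C_1 sends each 2-simplex [p,q,r] to [q,r] − [p,r] + [p,q]. For instance
  ∂PVW = VW − PW + PV,
  ∂QTU = TU − QU + QT.
The 24×16 boundary matrix has rank 15 and Smith normal form diag(1,1,1,1,1,1,1,1,1,1,1,1,1,1,1).

Now H_k = ker ∂_k / im ∂_{k+1}, so:

  H_2: rank ker ∂_2 − rank ∂_3 = (16 − 15) − 0 = 1, and there is no ∂_3, so H_2 = Z.

(K is a triangulation of the torus T^2.)

H_2 = Z.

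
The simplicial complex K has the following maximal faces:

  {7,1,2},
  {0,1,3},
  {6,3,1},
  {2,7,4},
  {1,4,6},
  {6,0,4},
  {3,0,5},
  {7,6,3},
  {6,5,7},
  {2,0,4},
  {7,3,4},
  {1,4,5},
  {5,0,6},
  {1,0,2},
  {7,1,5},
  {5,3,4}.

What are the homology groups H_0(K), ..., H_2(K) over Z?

Take the total order 0 < 1 < 2 < 3 < 4 < 5 < 6 < 7 on the vertex set. Then K (dimension 2) consists of the simplices:

  0-simplices (8): [0], [1], [2], [3], [4], [5], [6], [7]
  1-simplices (24): (24 of them)
  2-simplices (16): [0,1,2], [0,1,3], [0,2,4], [0,3,5], [0,4,6], [0,5,6], [1,2,7], [1,3,6], [1,4,5], [1,4,6], [1,5,7], [2,4,7], [3,4,5], [3,4,7], [3,6,7], [5,6,7]

so the chain groups are C_0 ≅ Z^8, C_1 ≅ Z^24, C_2 ≅ Z^16.

∂_1: C_1 → C_0 is given by ∂[p,q] = [q] − [p].
This gives a 8×24 integer matrix of rank 7; reducing to Smith normal form yields diagonal entries (1,1,1,1,1,1,1).

∂_2: C_2 → C_1 maps a triangle to the signed sum of its edges. For instance
  ∂[1,2,7] = [2,7] − [1,7] + [1,2],
  ∂[1,4,5] = [4,5] − [1,5] + [1,4].
As a 24×16 matrix over Z this has rank 15, with invariant factors (1,1,1,1,1,1,1,1,1,1,1,1,1,1,1).

Now H_k = ker ∂_k / im ∂_{k+1}, so:

  H_0: rank C_0 − rank ∂_1 = 8 − 7 = 1, and the invariant factors of ∂_1 are all 1, so H_0 = Z.
  H_1: rank ker ∂_1 − rank ∂_2 = (24 − 7) − 15 = 2, and the invariant factors of ∂_2 are all 1, so H_1 = Z^2.
  H_2: rank ker ∂_2 − rank ∂_3 = (16 − 15) − 0 = 1, and there is no ∂_3, so H_2 = Z.

H_0 = Z,  H_1 = Z^2,  H_2 = Z.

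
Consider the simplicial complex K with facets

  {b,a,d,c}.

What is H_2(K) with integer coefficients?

H_2 ≅ 0.

Take the total order a < b < c < d on the vertex set. Then K (dimension 3) consists of the simplices:

  0-simplices (4): a, b, c, d
  1-simplices (6): ab, ac, ad, bc, bd, cd
  2-simplices (4): abc, abd, acd, bcd
  3-simplices (1): abcd

giving chain groups C_0 ≅ Z^4, C_1 ≅ Z^6, C_2 ≅ Z^4, C_3 ≅ Z^1.

The boundary map ∂_1: C_1 → C_0 is given by ∂[p,q] = [q] − [p].
This gives a 4×6 integer matrix of rank 3; reducing to Smith normal form yields diagonal entries (1,1,1).

The boundary map ∂_2: C_2 → C_1 sends each 2-simplex [p,q,r] to [q,r] − [p,r] + [p,q]. For instance
  ∂acd = cd − ad + ac,
  ∂abd = bd − ad + ab.
The 6×4 boundary matrix has rank 3 and Smith normal form diag(1,1,1).

The boundary map ∂_3: C_3 → C_2 sends each 3-simplex σ to the alternating sum Σ_i (−1)^i (σ with its i-th vertex removed). For instance
  ∂abcd = bcd − acd + abd − abc.
The resulting 4×1 matrix has rank 1, and its Smith normal form has invariant factors (1).

From H_k ≅ ker(∂_k) / im(∂_{k+1}) we obtain:

  H_2: rank ker ∂_2 − rank ∂_3 = (4 − 3) − 1 = 0, and the invariant factors of ∂_3 are all 1, so H_2 ≅ 0.

(K is a triangulation of the 3-simplex.)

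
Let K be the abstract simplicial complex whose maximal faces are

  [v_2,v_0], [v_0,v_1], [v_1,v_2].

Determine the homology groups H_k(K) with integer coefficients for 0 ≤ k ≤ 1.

We work with the vertex ordering v_0 < v_1 < v_2. The simplices of K, each written with vertices in increasing order, are:

  0-simplices (3): [v_0], [v_1], [v_2]
  1-simplices (3): [v_0,v_1], [v_0,v_2], [v_1,v_2]

Hence C_0 ≅ Z^3, C_1 ≅ Z^3.

The boundary map ∂_1: C_1 → C_0 is given by ∂[p,q] = [q] − [p]. For instance
  ∂[v_0,v_1] = [v_1] − [v_0].
The 3×3 boundary matrix has rank 2 and Smith normal form diag(1,1).

Now H_k = ker ∂_k / im ∂_{k+1}, so:

  H_0: rank C_0 − rank ∂_1 = 3 − 2 = 1, and the invariant factors of ∂_1 are all 1, so H_0 = Z.
  H_1: rank ker ∂_1 − rank ∂_2 = (3 − 2) − 0 = 1, and there is no ∂_2, so H_1 = Z.

(K is a triangulation of the circle S^1.)

H_0 = Z,  H_1 = Z.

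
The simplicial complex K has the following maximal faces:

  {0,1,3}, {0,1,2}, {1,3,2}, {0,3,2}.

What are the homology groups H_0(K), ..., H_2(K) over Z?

H_0 = Z,  H_1 = 0,  H_2 = Z.

K has 4 vertices, 6 edges, 4 triangles.
rank ∂_0 = 0, rank ∂_1 = 3 ⇒ b_0 = 4 − 0 − 3 = 1; all invariant factors of ∂_1 are 1 so no torsion. So H_0 ≅ Z.
rank ∂_1 = 3, rank ∂_2 = 3 ⇒ b_1 = 6 − 3 − 3 = 0; all invariant factors of ∂_2 are 1 so no torsion. So H_1 ≅ 0.
rank ∂_2 = 3, rank ∂_3 = 0 ⇒ b_2 = 4 − 3 − 0 = 1. So H_2 ≅ Z.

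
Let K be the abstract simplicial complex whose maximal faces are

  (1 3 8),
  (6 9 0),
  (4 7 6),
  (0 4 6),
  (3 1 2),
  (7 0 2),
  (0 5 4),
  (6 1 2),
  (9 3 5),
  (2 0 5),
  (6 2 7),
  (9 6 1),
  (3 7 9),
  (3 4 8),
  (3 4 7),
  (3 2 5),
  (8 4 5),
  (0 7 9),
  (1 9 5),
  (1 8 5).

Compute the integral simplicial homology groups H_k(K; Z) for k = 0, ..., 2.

H_0 = Z,  H_1 = Z ⊕ Z/2,  H_2 = 0.

K has 10 vertices, 30 edges, 20 triangles.
rank ∂_0 = 0, rank ∂_1 = 9 ⇒ b_0 = 10 − 0 − 9 = 1; all invariant factors of ∂_1 are 1 so no torsion. So H_0 = Z.
rank ∂_1 = 9, rank ∂_2 = 20 ⇒ b_1 = 30 − 9 − 20 = 1; ∂_2 has invariant factor(s) [2] giving torsion. So H_1 = Z ⊕ Z/2.
rank ∂_2 = 20, rank ∂_3 = 0 ⇒ b_2 = 20 − 20 − 0 = 0. So H_2 = 0.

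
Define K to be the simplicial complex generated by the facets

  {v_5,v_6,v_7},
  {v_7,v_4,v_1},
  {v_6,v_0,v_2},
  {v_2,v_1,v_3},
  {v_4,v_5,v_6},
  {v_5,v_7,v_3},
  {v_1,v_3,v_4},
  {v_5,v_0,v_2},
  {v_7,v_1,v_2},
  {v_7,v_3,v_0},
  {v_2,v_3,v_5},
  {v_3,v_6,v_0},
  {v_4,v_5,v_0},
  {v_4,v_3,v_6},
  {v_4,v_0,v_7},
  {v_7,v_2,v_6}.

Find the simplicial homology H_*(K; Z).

H_0 ≅ Z,  H_1 ≅ Z^2,  H_2 ≅ Z.

Fix the vertex order v_0 < v_1 < v_2 < v_3 < v_4 < v_5 < v_6 < v_7 and write every simplex with vertices in increasing order. Then dim K = 2 and the simplices of K are:

  0-simplices (8): [v_0], [v_1], [v_2], [v_3], [v_4], [v_5], [v_6], [v_7]
  1-simplices (24): (24 of them)
  2-simplices (16): (16 of them)

so the chain groups are C_0 ≅ Z^8, C_1 ≅ Z^24, C_2 ≅ Z^16.

Boundary ∂_1: C_1 → C_0 is given by ∂[p,q] = [q] − [p]. For instance
  ∂[v_0,v_3] = [v_3] − [v_0].
The resulting 8×24 matrix has rank 7, and its Smith normal form has invariant factors (1,1,1,1,1,1,1).

The boundary map ∂_2: C_2 → C_1 maps a triangle to the signed sum of its edges. For instance
  ∂[v_1,v_2,v_3] = [v_2,v_3] − [v_1,v_3] + [v_1,v_2],
  ∂[v_0,v_2,v_6] = [v_2,v_6] − [v_0,v_6] + [v_0,v_2].
This gives a 24×16 integer matrix of rank 15; reducing to Smith normal form yields diagonal entries (1,1,1,1,1,1,1,1,1,1,1,1,1,1,1).

Now H_k = ker ∂_k / im ∂_{k+1}, so:

  H_0: rank C_0 − rank ∂_1 = 8 − 7 = 1, and the invariant factors of ∂_1 are all 1, so H_0 = Z.
  H_1: rank ker ∂_1 − rank ∂_2 = (24 − 7) − 15 = 2, and the invariant factors of ∂_2 are all 1, so H_1 = Z^2.
  H_2: rank ker ∂_2 − rank ∂_3 = (16 − 15) − 0 = 1, and there is no ∂_3, so H_2 = Z.

(K is a triangulation of the torus T^2.)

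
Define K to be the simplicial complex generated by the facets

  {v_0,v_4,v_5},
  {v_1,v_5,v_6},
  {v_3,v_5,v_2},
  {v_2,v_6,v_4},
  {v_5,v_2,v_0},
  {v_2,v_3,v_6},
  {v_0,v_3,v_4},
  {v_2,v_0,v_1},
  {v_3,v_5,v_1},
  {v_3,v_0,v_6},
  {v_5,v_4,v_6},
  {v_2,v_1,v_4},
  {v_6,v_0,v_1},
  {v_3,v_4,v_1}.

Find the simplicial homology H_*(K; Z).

Take the total order v_0 < v_1 < v_2 < v_3 < v_4 < v_5 < v_6 on the vertex set. Then K (dimension 2) consists of the simplices:

  0-simplices (7): [v_0], [v_1], [v_2], [v_3], [v_4], [v_5], [v_6]
  1-simplices (21): (21 of them)
  2-simplices (14): (14 of them)

so the chain groups are C_0 ≅ Z^7, C_1 ≅ Z^21, C_2 ≅ Z^14.

The boundary map ∂_1: C_1 → C_0 maps an edge to its endpoints' difference, ∂[p,q] = q − p.
As a 7×21 matrix over Z this has rank 6, with invariant factors (1,1,1,1,1,1).

Boundary ∂_2: C_2 → C_1 sends each 2-simplex [p,q,r] to [q,r] − [p,r] + [p,q]. For instance
  ∂[v_2,v_3,v_6] = [v_3,v_6] − [v_2,v_6] + [v_2,v_3],
  ∂[v_4,v_5,v_6] = [v_5,v_6] − [v_4,v_6] + [v_4,v_5].
As a 21×14 matrix over Z this has rank 13, with invariant factors (1,1,1,1,1,1,1,1,1,1,1,1,1).

Computing H_k = (kernel of ∂_k) / (image of ∂_{k+1}):

  H_0: rank C_0 − rank ∂_1 = 7 − 6 = 1, and the invariant factors of ∂_1 are all 1, so H_0 = Z.
  H_1: rank ker ∂_1 − rank ∂_2 = (21 − 6) − 13 = 2, and the invariant factors of ∂_2 are all 1, so H_1 = Z^2.
  H_2: rank ker ∂_2 − rank ∂_3 = (14 − 13) − 0 = 1, and there is no ∂_3, so H_2 = Z.

H_0 ≅ Z,  H_1 ≅ Z^2,  H_2 ≅ Z.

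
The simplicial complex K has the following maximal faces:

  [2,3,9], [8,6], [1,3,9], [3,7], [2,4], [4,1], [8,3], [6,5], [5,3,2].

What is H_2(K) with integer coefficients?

H_2 = 0.

Take the total order 1 < 2 < 3 < 4 < 5 < 6 < 7 < 8 < 9 on the vertex set. Then K (dimension 2) consists of the simplices:

  0-simplices (9): [1], [2], [3], [4], [5], [6], [7], [8], [9]
  1-simplices (13): [1,3], [1,4], [1,9], [2,3], [2,4], [2,5], [2,9], [3,5], [3,7], [3,8], [3,9], [5,6], [6,8]
  2-simplices (3): [1,3,9], [2,3,5], [2,3,9]

so the chain groups are C_0 ≅ Z^9, C_1 ≅ Z^13, C_2 ≅ Z^3.

Boundary ∂_1: C_1 → C_0 sends each edge [p,q] (with p < q) to q − p.
The resulting 9×13 matrix has rank 8, and its Smith normal form has invariant factors (1,1,1,1,1,1,1,1).

∂_2: C_2 → C_1 maps a triangle to the signed sum of its edges. For instance
  ∂[2,3,5] = [3,5] − [2,5] + [2,3],
  ∂[2,3,9] = [3,9] − [2,9] + [2,3].
As a 13×3 matrix over Z this has rank 3, with invariant factors (1,1,1).

Reading off H_k = ker ∂_k / im ∂_{k+1}:

  H_2: rank ker ∂_2 − rank ∂_3 = (3 − 3) − 0 = 0, and there is no ∂_3, so H_2 ≅ 0.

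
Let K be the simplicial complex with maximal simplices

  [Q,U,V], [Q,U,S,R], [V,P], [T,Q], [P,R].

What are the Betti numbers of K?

b_0 = 1, b_1 = 1, b_2 = 0, b_3 = 0.

Fix the vertex order P < Q < R < S < T < U < V and write every simplex with vertices in increasing order. Then dim K = 3 and the simplices of K are:

  0-simplices (7): P, Q, R, S, T, U, V
  1-simplices (11): PR, PV, QR, QS, QT, QU, QV, RS, RU, SU, UV
  2-simplices (5): QRS, QRU, QSU, QUV, RSU
  3-simplices (1): QRSU

Hence C_0 ≅ Z^7, C_1 ≅ Z^11, C_2 ≅ Z^5, C_3 ≅ Z^1.

The boundary map ∂_1: C_1 → C_0 is given by ∂[p,q] = [q] − [p]. For instance
  ∂RS = S − R.
As a 7×11 matrix over Z this has rank 6, with invariant factors (1,1,1,1,1,1).

∂_2: C_2 → C_1 sends each 2-simplex [p,q,r] to [q,r] − [p,r] + [p,q]. For instance
  ∂QUV = UV − QV + QU,
  ∂RSU = SU − RU + RS.
As a 11×5 matrix over Z this has rank 4, with invariant factors (1,1,1,1).

Boundary ∂_3: C_3 → C_2 sends each 3-simplex σ to the alternating sum Σ_i (−1)^i (σ with its i-th vertex removed). For instance
  ∂QRSU = RSU − QSU + QRU − QRS.
The 5×1 boundary matrix has rank 1 and Smith normal form diag(1).

Reading off H_k = ker ∂_k / im ∂_{k+1}:

  H_0: rank C_0 − rank ∂_1 = 7 − 6 = 1, and the invariant factors of ∂_1 are all 1, so H_0 ≅ Z.
  H_1: rank ker ∂_1 − rank ∂_2 = (11 − 6) − 4 = 1, and the invariant factors of ∂_2 are all 1, so H_1 ≅ Z.
  H_2: rank ker ∂_2 − rank ∂_3 = (5 − 4) − 1 = 0, and the invariant factors of ∂_3 are all 1, so H_2 ≅ 0.
  H_3: rank ker ∂_3 − rank ∂_4 = (1 − 1) − 0 = 0, and there is no ∂_4, so H_3 ≅ 0.

As a check, the Euler characteristic is 7 − 11 + 5 − 1 = 0, which agrees with 1 − 1 + 0 − 0 = 0.

Hence the Betti numbers are b_0 = 1, b_1 = 1, b_2 = 0, b_3 = 0.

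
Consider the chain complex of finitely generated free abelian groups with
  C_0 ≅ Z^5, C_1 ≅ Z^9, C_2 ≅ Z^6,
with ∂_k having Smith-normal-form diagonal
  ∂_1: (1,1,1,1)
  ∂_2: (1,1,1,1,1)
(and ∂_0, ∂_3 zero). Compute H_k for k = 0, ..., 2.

H_0: b_0 = 5 − 0 − 4 = 1; torsion from ∂_1 factors > 1: none. So H_0 = Z.
H_1: b_1 = 9 − 4 − 5 = 0; torsion from ∂_2 factors > 1: none. So H_1 = 0.
H_2: b_2 = 6 − 5 − 0 = 1; torsion from ∂_3 factors > 1: none. So H_2 = Z.

H_0 = Z,  H_1 = 0,  H_2 = Z.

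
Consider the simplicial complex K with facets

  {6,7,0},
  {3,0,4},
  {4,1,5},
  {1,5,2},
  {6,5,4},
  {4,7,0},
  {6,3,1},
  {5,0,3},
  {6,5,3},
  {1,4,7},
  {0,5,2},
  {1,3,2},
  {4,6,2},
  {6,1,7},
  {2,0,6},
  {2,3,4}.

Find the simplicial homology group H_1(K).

H_1 = Z^2.

K has 8 vertices, 24 edges, 16 triangles.
rank ∂_1 = 7, rank ∂_2 = 15 ⇒ b_1 = 24 − 7 − 15 = 2; all invariant factors of ∂_2 are 1 so no torsion. So H_1 = Z^2.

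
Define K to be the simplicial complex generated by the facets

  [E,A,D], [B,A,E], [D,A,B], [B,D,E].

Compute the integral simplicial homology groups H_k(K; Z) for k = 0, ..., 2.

We work with the vertex ordering A < B < D < E. The simplices of K, each written with vertices in increasing order, are:

  0-simplices (4): A, B, D, E
  1-simplices (6): AB, AD, AE, BD, BE, DE
  2-simplices (4): ABD, ABE, ADE, BDE

giving chain groups C_0 ≅ Z^4, C_1 ≅ Z^6, C_2 ≅ Z^4.

∂_1: C_1 → C_0 sends each edge [p,q] (with p < q) to q − p.
The resulting 4×6 matrix has rank 3, and its Smith normal form has invariant factors (1,1,1).

The boundary map ∂_2: C_2 → C_1 sends each 2-simplex [p,q,r] to [q,r] − [p,r] + [p,q]. For instance
  ∂ABD = BD − AD + AB,
  ∂BDE = DE − BE + BD.
This gives a 6×4 integer matrix of rank 3; reducing to Smith normal form yields diagonal entries (1,1,1).

From H_k ≅ ker(∂_k) / im(∂_{k+1}) we obtain:

  H_0: rank C_0 − rank ∂_1 = 4 − 3 = 1, and the invariant factors of ∂_1 are all 1, so H_0 = Z.
  H_1: rank ker ∂_1 − rank ∂_2 = (6 − 3) − 3 = 0, and the invariant factors of ∂_2 are all 1, so H_1 = 0.
  H_2: rank ker ∂_2 − rank ∂_3 = (4 − 3) − 0 = 1, and there is no ∂_3, so H_2 = Z.

H_0 ≅ Z,  H_1 = 0,  H_2 ≅ Z.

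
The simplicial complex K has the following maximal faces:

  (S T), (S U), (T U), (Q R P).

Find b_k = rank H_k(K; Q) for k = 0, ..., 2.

K has 6 vertices, 6 edges, 1 triangle.
rank ∂_0 = 0, rank ∂_1 = 4 ⇒ b_0 = 6 − 0 − 4 = 2; all invariant factors of ∂_1 are 1 so no torsion. So H_0 = Z^2.
rank ∂_1 = 4, rank ∂_2 = 1 ⇒ b_1 = 6 − 4 − 1 = 1; all invariant factors of ∂_2 are 1 so no torsion. So H_1 = Z.
rank ∂_2 = 1, rank ∂_3 = 0 ⇒ b_2 = 1 − 1 − 0 = 0. So H_2 = 0.

b_0 = 2, b_1 = 1, b_2 = 0.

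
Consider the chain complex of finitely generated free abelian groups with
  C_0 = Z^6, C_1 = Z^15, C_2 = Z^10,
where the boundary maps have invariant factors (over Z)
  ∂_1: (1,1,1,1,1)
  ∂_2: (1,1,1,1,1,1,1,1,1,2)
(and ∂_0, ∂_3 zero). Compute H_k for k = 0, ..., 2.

H_0 ≅ Z,  H_1 ≅ Z/2,  H_2 = 0.

H_0: b_0 = 6 − 0 − 5 = 1; torsion from ∂_1 factors > 1: none. So H_0 ≅ Z.
H_1: b_1 = 15 − 5 − 10 = 0; torsion from ∂_2 factors > 1: [2]. So H_1 ≅ Z/2.
H_2: b_2 = 10 − 10 − 0 = 0; torsion from ∂_3 factors > 1: none. So H_2 ≅ 0.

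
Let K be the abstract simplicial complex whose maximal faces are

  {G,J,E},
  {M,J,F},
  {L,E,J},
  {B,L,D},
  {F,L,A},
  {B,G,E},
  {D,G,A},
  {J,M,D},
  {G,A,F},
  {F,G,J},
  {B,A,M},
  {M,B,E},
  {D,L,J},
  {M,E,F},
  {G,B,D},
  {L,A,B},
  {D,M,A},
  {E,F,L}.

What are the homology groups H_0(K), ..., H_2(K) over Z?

We work with the vertex ordering A < B < D < E < F < G < J < L < M. The simplices of K, each written with vertices in increasing order, are:

  0-simplices (9): A, B, D, E, F, G, J, L, M
  1-simplices (27): AB, AD, AF, AG, AL, AM, BD, BE, BG, BL, BM, DG, DJ, DL, DM, EF, EG, EJ, EL, EM, FG, FJ, FL, FM, GJ, JL, JM
  2-simplices (18): ABL, ABM, ADG, ADM, AFG, AFL, BDG, BDL, BEG, BEM, DJL, DJM, EFL, EFM, EGJ, EJL, FGJ, FJM

giving chain groups C_0 ≅ Z^9, C_1 ≅ Z^27, C_2 ≅ Z^18.

∂_1: C_1 → C_0 maps an edge to its endpoints' difference, ∂[p,q] = q − p. For instance
  ∂JM = M − J.
The 9×27 boundary matrix has rank 8 and Smith normal form diag(1,1,1,1,1,1,1,1).

∂_2: C_2 → C_1 sends each 2-simplex [p,q,r] to [q,r] − [p,r] + [p,q]. For instance
  ∂DJL = JL − DL + DJ,
  ∂AFL = FL − AL + AF.
This gives a 27×18 integer matrix of rank 18; reducing to Smith normal form yields diagonal entries (1,1,1,1,1,1,1,1,1,1,1,1,1,1,1,1,1,2).

From H_k ≅ ker(∂_k) / im(∂_{k+1}) we obtain:

  H_0: rank C_0 − rank ∂_1 = 9 − 8 = 1, and the invariant factors of ∂_1 are all 1, so H_0 = Z.
  H_1: rank ker ∂_1 − rank ∂_2 = (27 − 8) − 18 = 1, and ∂_2 has invariant factor 2 > 1, so H_1 = Z ⊕ Z_2.
  H_2: rank ker ∂_2 − rank ∂_3 = (18 − 18) − 0 = 0, and there is no ∂_3, so H_2 = 0.

H_0 ≅ Z,  H_1 ≅ Z ⊕ Z_2,  H_2 = 0.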